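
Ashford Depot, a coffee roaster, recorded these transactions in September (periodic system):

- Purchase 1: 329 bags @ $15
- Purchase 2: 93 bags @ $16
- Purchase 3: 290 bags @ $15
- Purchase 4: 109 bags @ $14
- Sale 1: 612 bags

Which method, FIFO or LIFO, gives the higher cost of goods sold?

FIFO COGS: 329 @ $15 + 93 @ $16 + 190 @ $15 = $9,273
LIFO COGS: 109 @ $14 + 290 @ $15 + 93 @ $16 + 120 @ $15 = $9,164

FIFO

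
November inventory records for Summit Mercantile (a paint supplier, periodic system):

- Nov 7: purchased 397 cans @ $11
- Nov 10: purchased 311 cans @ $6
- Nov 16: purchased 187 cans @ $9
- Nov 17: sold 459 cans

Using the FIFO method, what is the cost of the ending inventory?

Ending inventory = $3,177

Nov 17, 459 sold [FIFO — oldest first]: 397 @ $11 + 62 @ $6 = $4,739
Ending inventory: 249 @ $6 + 187 @ $9 = $3,177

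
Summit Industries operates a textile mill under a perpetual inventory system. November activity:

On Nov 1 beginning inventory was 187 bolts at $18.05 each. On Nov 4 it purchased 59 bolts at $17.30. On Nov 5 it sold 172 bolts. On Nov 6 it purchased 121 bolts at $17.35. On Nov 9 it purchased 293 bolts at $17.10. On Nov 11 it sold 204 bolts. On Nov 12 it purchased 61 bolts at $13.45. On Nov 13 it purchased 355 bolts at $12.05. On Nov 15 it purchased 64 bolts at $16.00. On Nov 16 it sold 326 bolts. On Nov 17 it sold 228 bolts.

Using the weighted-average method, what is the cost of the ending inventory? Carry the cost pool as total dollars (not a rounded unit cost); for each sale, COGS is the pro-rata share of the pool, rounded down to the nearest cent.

Ending inventory = $3,031.64

After Nov 1: 187 on hand, pool $3,375.35 (≈ $18.0500 each)
After Nov 4: 246 on hand, pool $4,396.05 (≈ $17.8701 each)
Nov 5, sell 172: 172/246 × $4,396.05 → $3,073.66
After Nov 6: 195 on hand, pool $3,421.74 (≈ $17.5474 each)
After Nov 9: 488 on hand, pool $8,432.04 (≈ $17.2788 each)
Nov 11, sell 204: 204/488 × $8,432.04 → $3,524.86
After Nov 12: 345 on hand, pool $5,727.63 (≈ $16.6018 each)
After Nov 13: 700 on hand, pool $10,005.38 (≈ $14.2934 each)
After Nov 15: 764 on hand, pool $11,029.38 (≈ $14.4364 each)
Nov 16, sell 326: 326/764 × $11,029.38 → $4,706.25
Nov 17, sell 228: 228/438 × $6,323.13 → $3,291.49
Total COGS = $3,073.66 + $3,524.86 + $4,706.25 + $3,291.49 = $14,596.26
Ending inventory (cost pool remaining) = $3,031.64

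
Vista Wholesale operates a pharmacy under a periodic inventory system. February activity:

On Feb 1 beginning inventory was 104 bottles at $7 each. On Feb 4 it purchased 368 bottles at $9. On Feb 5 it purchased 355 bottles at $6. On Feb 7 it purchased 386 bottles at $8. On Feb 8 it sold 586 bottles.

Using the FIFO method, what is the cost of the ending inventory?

Ending inventory = $4,534

Feb 8, 586 sold [FIFO — oldest first]: 104 @ $7 + 368 @ $9 + 114 @ $6 = $4,724
Ending inventory: 241 @ $6 + 386 @ $8 = $4,534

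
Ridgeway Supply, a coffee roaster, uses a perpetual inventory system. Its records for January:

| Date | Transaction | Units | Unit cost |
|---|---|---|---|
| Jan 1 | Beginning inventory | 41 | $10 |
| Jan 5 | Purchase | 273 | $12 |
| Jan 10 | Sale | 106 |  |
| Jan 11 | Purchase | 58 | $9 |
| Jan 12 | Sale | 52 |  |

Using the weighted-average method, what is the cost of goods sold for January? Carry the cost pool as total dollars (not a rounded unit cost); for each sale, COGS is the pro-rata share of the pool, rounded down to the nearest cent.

After Jan 1: 41 on hand, pool $410.00 (≈ $10.0000 each)
After Jan 5: 314 on hand, pool $3,686.00 (≈ $11.7389 each)
Jan 10, sell 106: 106/314 × $3,686.00 → $1,244.31
After Jan 11: 266 on hand, pool $2,963.69 (≈ $11.1417 each)
Jan 12, sell 52: 52/266 × $2,963.69 → $579.36
Total COGS = $1,244.31 + $579.36 = $1,823.67
Ending inventory (cost pool remaining) = $2,384.33

COGS = $1,823.67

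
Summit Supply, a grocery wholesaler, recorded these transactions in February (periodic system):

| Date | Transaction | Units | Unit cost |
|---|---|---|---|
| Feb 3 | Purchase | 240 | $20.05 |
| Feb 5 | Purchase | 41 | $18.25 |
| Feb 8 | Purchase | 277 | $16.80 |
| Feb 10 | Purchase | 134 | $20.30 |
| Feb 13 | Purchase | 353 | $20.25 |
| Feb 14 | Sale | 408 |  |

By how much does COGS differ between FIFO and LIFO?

$570.90

FIFO COGS: 240 @ $20.05 + 41 @ $18.25 + 127 @ $16.80 = $7,693.85
LIFO COGS: 353 @ $20.25 + 55 @ $20.30 = $8,264.75
Difference = |$7,693.85 − $8,264.75| = $570.90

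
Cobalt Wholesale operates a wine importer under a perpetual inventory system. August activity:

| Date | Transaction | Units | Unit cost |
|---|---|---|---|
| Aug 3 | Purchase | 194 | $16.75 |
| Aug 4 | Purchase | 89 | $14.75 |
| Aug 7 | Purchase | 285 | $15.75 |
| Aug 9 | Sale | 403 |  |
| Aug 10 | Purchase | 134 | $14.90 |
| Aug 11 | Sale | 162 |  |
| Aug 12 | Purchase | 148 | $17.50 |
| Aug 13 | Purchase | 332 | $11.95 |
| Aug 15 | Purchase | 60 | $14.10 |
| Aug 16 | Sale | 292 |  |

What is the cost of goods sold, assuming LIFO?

COGS = $12,371.25

Aug 9, 403 sold [LIFO — newest first]: 285 @ $15.75 + 89 @ $14.75 + 29 @ $16.75 = $6,287.25
Aug 11, 162 sold [LIFO — newest first]: 134 @ $14.90 + 28 @ $16.75 = $2,465.60
Aug 16, 292 sold [LIFO — newest first]: 60 @ $14.10 + 232 @ $11.95 = $3,618.40
Total COGS = $6,287.25 + $2,465.60 + $3,618.40 = $12,371.25
Ending inventory: 137 @ $16.75 + 148 @ $17.50 + 100 @ $11.95 = $6,079.75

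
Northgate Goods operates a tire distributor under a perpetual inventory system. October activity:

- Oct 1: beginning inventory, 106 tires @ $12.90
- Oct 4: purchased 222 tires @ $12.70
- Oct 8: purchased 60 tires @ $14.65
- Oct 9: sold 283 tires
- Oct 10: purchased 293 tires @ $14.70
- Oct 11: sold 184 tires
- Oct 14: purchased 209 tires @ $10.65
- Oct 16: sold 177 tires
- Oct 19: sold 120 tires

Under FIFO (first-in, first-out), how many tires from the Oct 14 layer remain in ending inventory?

126

Oct 9, 283 sold [FIFO — oldest first]: 106 @ $12.90 + 177 @ $12.70 = $3,615.30
Oct 11, 184 sold [FIFO — oldest first]: 45 @ $12.70 + 60 @ $14.65 + 79 @ $14.70 = $2,611.80
Oct 16, 177 sold [FIFO — oldest first]: 177 @ $14.70 = $2,601.90
Oct 19, 120 sold [FIFO — oldest first]: 37 @ $14.70 + 83 @ $10.65 = $1,427.85
Total COGS = $3,615.30 + $2,611.80 + $2,601.90 + $1,427.85 = $10,256.85
Ending inventory: 126 @ $10.65 = $1,341.90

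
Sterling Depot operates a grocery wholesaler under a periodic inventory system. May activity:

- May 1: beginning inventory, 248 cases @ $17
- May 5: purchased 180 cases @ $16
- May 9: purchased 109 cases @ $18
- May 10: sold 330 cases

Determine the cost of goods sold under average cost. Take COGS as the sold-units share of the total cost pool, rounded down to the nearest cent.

COGS = $5,566.36

May 10, sell 330: 330/537 × $9,058.00 → $5,566.36
Ending inventory (cost pool remaining) = $3,491.64
Check: goods available $9,058.00 = COGS $5,566.36 + ending $3,491.64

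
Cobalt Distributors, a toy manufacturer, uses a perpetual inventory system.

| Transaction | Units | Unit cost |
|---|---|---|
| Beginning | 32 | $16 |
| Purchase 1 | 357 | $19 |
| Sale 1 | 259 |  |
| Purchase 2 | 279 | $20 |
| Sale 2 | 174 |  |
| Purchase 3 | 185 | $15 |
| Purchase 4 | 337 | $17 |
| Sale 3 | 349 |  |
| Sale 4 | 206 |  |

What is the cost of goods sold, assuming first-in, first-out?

Sale 1 (259) [FIFO — oldest first]: 32 @ $16 + 227 @ $19 = $4,825
Sale 2 (174) [FIFO — oldest first]: 130 @ $19 + 44 @ $20 = $3,350
Sale 3 (349) [FIFO — oldest first]: 235 @ $20 + 114 @ $15 = $6,410
Sale 4 (206) [FIFO — oldest first]: 71 @ $15 + 135 @ $17 = $3,360
Total COGS = $4,825 + $3,350 + $6,410 + $3,360 = $17,945
Ending inventory: 202 @ $17 = $3,434
Check: goods available $21,379 = COGS $17,945 + ending $3,434

COGS = $17,945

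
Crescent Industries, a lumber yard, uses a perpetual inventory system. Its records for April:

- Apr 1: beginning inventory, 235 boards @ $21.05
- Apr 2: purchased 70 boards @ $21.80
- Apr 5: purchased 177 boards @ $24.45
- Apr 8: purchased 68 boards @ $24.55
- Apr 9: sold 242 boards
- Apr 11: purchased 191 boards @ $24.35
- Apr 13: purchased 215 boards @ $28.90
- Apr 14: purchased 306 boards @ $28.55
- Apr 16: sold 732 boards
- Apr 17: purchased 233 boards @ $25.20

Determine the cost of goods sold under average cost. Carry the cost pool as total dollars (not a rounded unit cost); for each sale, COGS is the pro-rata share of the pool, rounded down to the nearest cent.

COGS = $24,564.45

After Apr 1: 235 on hand, pool $4,946.75 (≈ $21.0500 each)
After Apr 2: 305 on hand, pool $6,472.75 (≈ $21.2221 each)
After Apr 5: 482 on hand, pool $10,800.40 (≈ $22.4075 each)
After Apr 8: 550 on hand, pool $12,469.80 (≈ $22.6724 each)
Apr 9, sell 242: 242/550 × $12,469.80 → $5,486.71
After Apr 11: 499 on hand, pool $11,633.94 (≈ $23.3145 each)
After Apr 13: 714 on hand, pool $17,847.44 (≈ $24.9964 each)
After Apr 14: 1020 on hand, pool $26,583.74 (≈ $26.0625 each)
Apr 16, sell 732: 732/1020 × $26,583.74 → $19,077.74
After Apr 17: 521 on hand, pool $13,377.60 (≈ $25.6768 each)
Total COGS = $5,486.71 + $19,077.74 = $24,564.45
Ending inventory (cost pool remaining) = $13,377.60
Check: goods available $37,942.05 = COGS $24,564.45 + ending $13,377.60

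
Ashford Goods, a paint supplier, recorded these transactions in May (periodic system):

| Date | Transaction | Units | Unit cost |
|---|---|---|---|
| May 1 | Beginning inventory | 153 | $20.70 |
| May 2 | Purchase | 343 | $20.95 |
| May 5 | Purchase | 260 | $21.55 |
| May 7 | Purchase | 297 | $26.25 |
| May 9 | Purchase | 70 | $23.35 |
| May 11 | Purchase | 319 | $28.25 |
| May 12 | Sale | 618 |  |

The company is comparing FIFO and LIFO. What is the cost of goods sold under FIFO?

FIFO COGS: 153 @ $20.70 + 343 @ $20.95 + 122 @ $21.55 = $12,982.05
LIFO COGS: 319 @ $28.25 + 70 @ $23.35 + 229 @ $26.25 = $16,657.50

COGS = $12,982.05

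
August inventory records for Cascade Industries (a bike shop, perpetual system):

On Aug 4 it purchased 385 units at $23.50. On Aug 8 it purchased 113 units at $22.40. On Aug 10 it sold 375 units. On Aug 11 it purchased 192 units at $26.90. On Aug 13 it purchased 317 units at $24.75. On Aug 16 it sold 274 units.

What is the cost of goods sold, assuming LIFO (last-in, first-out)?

Aug 10, 375 sold [LIFO — newest first]: 113 @ $22.40 + 262 @ $23.50 = $8,688.20
Aug 16, 274 sold [LIFO — newest first]: 274 @ $24.75 = $6,781.50
Total COGS = $8,688.20 + $6,781.50 = $15,469.70
Ending inventory: 123 @ $23.50 + 192 @ $26.90 + 43 @ $24.75 = $9,119.55

COGS = $15,469.70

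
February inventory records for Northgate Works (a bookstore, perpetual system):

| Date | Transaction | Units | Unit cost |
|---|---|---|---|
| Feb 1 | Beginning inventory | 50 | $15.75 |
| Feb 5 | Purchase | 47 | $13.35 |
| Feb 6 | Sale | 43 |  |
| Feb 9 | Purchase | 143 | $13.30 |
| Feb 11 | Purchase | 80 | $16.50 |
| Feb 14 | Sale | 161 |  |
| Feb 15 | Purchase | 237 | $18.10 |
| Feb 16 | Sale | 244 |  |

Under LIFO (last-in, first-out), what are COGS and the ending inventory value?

Feb 6, 43 sold [LIFO — newest first]: 43 @ $13.35 = $574.05
Feb 14, 161 sold [LIFO — newest first]: 80 @ $16.50 + 81 @ $13.30 = $2,397.30
Feb 16, 244 sold [LIFO — newest first]: 237 @ $18.10 + 7 @ $13.30 = $4,382.80
Total COGS = $574.05 + $2,397.30 + $4,382.80 = $7,354.15
Ending inventory: 50 @ $15.75 + 4 @ $13.35 + 55 @ $13.30 = $1,572.40

COGS = $7,354.15; ending inventory = $1,572.40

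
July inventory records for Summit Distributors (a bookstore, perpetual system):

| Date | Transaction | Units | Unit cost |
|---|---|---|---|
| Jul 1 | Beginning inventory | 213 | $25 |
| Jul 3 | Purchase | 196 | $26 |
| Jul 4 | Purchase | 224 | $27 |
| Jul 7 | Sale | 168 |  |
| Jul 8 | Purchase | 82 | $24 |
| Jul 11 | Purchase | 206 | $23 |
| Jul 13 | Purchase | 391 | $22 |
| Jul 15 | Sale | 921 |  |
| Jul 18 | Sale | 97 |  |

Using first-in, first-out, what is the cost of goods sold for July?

COGS = $29,005

Jul 7, 168 sold [FIFO — oldest first]: 168 @ $25 = $4,200
Jul 15, 921 sold [FIFO — oldest first]: 45 @ $25 + 196 @ $26 + 224 @ $27 + 82 @ $24 + 206 @ $23 + 168 @ $22 = $22,671
Jul 18, 97 sold [FIFO — oldest first]: 97 @ $22 = $2,134
Total COGS = $4,200 + $22,671 + $2,134 = $29,005
Ending inventory: 126 @ $22 = $2,772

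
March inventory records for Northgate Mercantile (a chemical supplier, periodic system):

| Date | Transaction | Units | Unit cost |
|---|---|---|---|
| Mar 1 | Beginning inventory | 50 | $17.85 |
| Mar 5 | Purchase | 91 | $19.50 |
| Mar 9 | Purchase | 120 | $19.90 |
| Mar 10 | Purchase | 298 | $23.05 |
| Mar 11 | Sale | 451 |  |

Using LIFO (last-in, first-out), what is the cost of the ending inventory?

Mar 11, 451 sold [LIFO — newest first]: 298 @ $23.05 + 120 @ $19.90 + 33 @ $19.50 = $9,900.40
Ending inventory: 50 @ $17.85 + 58 @ $19.50 = $2,023.50
Check: goods available $11,923.90 = COGS $9,900.40 + ending $2,023.50

Ending inventory = $2,023.50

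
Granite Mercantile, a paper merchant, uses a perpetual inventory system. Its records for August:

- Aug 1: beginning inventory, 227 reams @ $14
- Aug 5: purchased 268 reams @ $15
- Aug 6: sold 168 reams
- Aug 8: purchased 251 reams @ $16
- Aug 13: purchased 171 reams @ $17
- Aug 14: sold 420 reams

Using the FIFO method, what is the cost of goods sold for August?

COGS = $8,686

Aug 6, 168 sold [FIFO — oldest first]: 168 @ $14 = $2,352
Aug 14, 420 sold [FIFO — oldest first]: 59 @ $14 + 268 @ $15 + 93 @ $16 = $6,334
Total COGS = $2,352 + $6,334 = $8,686
Ending inventory: 158 @ $16 + 171 @ $17 = $5,435
Check: goods available $14,121 = COGS $8,686 + ending $5,435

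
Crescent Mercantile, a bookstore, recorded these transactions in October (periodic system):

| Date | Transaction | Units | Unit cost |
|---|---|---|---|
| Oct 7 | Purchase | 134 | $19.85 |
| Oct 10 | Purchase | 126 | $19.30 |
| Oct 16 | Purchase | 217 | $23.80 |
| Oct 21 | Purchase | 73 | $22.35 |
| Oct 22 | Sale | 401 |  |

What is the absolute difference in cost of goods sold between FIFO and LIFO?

$490.95

FIFO COGS: 134 @ $19.85 + 126 @ $19.30 + 141 @ $23.80 = $8,447.50
LIFO COGS: 73 @ $22.35 + 217 @ $23.80 + 111 @ $19.30 = $8,938.45
Difference = |$8,447.50 − $8,938.45| = $490.95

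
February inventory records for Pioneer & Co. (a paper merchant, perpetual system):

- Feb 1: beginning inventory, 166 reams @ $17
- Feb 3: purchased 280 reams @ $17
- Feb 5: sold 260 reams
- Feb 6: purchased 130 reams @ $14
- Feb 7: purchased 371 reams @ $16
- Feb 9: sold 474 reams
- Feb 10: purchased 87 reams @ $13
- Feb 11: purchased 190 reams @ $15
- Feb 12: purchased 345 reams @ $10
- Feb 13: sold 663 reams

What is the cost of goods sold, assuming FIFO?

COGS = $21,049

Feb 5, 260 sold [FIFO — oldest first]: 166 @ $17 + 94 @ $17 = $4,420
Feb 9, 474 sold [FIFO — oldest first]: 186 @ $17 + 130 @ $14 + 158 @ $16 = $7,510
Feb 13, 663 sold [FIFO — oldest first]: 213 @ $16 + 87 @ $13 + 190 @ $15 + 173 @ $10 = $9,119
Total COGS = $4,420 + $7,510 + $9,119 = $21,049
Ending inventory: 172 @ $10 = $1,720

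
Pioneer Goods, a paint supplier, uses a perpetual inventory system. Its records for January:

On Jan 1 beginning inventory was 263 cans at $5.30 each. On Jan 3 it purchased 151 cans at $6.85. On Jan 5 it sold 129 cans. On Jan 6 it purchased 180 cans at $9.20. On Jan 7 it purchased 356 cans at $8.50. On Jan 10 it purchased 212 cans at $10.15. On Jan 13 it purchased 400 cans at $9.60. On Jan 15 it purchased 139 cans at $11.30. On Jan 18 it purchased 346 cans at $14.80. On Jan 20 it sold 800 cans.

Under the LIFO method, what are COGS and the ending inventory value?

Jan 5, 129 sold [LIFO — newest first]: 129 @ $6.85 = $883.65
Jan 20, 800 sold [LIFO — newest first]: 346 @ $14.80 + 139 @ $11.30 + 315 @ $9.60 = $9,715.50
Total COGS = $883.65 + $9,715.50 = $10,599.15
Ending inventory: 263 @ $5.30 + 22 @ $6.85 + 180 @ $9.20 + 356 @ $8.50 + 212 @ $10.15 + 85 @ $9.60 = $9,194.40

COGS = $10,599.15; ending inventory = $9,194.40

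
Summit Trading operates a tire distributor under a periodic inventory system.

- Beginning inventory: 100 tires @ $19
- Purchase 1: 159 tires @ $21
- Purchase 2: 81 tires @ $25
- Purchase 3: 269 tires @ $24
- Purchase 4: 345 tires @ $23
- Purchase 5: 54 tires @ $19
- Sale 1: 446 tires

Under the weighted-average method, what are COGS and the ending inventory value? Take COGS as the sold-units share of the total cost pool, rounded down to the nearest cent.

Sale 1, sell 446: 446/1008 × $22,681.00 → $10,035.44
Ending inventory (cost pool remaining) = $12,645.56

COGS = $10,035.44; ending inventory = $12,645.56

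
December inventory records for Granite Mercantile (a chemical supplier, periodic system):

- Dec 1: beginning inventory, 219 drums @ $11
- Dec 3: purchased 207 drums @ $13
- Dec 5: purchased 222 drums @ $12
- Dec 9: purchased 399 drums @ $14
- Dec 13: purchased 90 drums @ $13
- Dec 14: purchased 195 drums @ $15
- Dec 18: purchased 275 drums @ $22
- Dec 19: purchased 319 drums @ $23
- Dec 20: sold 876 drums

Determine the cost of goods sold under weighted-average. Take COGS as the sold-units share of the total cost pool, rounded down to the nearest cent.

Dec 20, sell 876: 876/1926 × $30,832.00 → $14,023.27
Ending inventory (cost pool remaining) = $16,808.73
Check: goods available $30,832.00 = COGS $14,023.27 + ending $16,808.73

COGS = $14,023.27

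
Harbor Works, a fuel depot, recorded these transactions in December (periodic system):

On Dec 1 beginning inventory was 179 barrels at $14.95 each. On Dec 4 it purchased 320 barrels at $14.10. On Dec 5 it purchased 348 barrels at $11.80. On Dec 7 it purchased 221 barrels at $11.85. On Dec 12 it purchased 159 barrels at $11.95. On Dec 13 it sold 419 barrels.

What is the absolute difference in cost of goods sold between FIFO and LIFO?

FIFO COGS: 179 @ $14.95 + 240 @ $14.10 = $6,060.05
LIFO COGS: 159 @ $11.95 + 221 @ $11.85 + 39 @ $11.80 = $4,979.10
Difference = |$6,060.05 − $4,979.10| = $1,080.95

$1,080.95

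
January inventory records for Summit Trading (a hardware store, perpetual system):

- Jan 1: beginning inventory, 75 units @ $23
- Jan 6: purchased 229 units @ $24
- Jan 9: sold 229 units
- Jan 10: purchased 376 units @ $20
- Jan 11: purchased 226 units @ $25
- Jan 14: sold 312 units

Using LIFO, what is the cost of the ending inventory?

Jan 9, 229 sold [LIFO — newest first]: 229 @ $24 = $5,496
Jan 14, 312 sold [LIFO — newest first]: 226 @ $25 + 86 @ $20 = $7,370
Total COGS = $5,496 + $7,370 = $12,866
Ending inventory: 75 @ $23 + 290 @ $20 = $7,525
Check: goods available $20,391 = COGS $12,866 + ending $7,525

Ending inventory = $7,525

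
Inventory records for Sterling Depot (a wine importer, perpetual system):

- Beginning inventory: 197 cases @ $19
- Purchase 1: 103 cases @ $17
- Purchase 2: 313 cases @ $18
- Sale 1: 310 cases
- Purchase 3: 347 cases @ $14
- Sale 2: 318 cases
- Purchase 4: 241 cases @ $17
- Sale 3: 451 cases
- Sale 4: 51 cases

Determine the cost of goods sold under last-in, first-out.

COGS = $18,734

Sale 1 (310) [LIFO — newest first]: 310 @ $18 = $5,580
Sale 2 (318) [LIFO — newest first]: 318 @ $14 = $4,452
Sale 3 (451) [LIFO — newest first]: 241 @ $17 + 29 @ $14 + 3 @ $18 + 103 @ $17 + 75 @ $19 = $7,733
Sale 4 (51) [LIFO — newest first]: 51 @ $19 = $969
Total COGS = $5,580 + $4,452 + $7,733 + $969 = $18,734
Ending inventory: 71 @ $19 = $1,349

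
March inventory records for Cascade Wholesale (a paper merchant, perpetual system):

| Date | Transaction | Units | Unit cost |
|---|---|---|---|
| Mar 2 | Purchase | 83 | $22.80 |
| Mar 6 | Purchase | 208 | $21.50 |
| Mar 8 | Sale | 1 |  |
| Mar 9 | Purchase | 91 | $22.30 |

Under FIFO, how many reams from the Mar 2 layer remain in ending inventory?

Mar 8, 1 sold [FIFO — oldest first]: 1 @ $22.80 = $22.80
Ending inventory: 82 @ $22.80 + 208 @ $21.50 + 91 @ $22.30 = $8,370.90

82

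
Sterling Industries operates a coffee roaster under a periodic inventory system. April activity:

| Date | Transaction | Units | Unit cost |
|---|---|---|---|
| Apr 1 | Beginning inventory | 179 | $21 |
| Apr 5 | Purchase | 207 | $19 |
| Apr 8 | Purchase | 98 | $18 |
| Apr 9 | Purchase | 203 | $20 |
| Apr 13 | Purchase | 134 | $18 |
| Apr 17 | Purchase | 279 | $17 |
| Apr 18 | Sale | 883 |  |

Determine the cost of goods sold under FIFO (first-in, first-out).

Apr 18, 883 sold [FIFO — oldest first]: 179 @ $21 + 207 @ $19 + 98 @ $18 + 203 @ $20 + 134 @ $18 + 62 @ $17 = $16,982
Ending inventory: 217 @ $17 = $3,689

COGS = $16,982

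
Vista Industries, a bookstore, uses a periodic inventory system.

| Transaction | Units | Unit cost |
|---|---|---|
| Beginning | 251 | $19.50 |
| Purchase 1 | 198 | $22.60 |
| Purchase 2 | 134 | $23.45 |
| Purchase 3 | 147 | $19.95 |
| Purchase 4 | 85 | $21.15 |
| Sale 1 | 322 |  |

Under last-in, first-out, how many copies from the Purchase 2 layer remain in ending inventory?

Sale 1 (322) [LIFO — newest first]: 85 @ $21.15 + 147 @ $19.95 + 90 @ $23.45 = $6,840.90
Ending inventory: 251 @ $19.50 + 198 @ $22.60 + 44 @ $23.45 = $10,401.10
Check: goods available $17,242.00 = COGS $6,840.90 + ending $10,401.10

44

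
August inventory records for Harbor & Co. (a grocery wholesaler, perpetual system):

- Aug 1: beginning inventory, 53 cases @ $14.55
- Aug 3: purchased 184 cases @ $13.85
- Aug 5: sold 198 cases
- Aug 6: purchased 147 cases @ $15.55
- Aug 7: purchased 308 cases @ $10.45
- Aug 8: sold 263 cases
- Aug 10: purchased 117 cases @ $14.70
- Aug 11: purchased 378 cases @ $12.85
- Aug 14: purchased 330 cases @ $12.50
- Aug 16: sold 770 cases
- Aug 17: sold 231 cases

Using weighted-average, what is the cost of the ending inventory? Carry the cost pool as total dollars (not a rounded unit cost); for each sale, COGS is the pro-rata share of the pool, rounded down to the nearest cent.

After Aug 1: 53 on hand, pool $771.15 (≈ $14.5500 each)
After Aug 3: 237 on hand, pool $3,319.55 (≈ $14.0065 each)
Aug 5, sell 198: 198/237 × $3,319.55 → $2,773.29
After Aug 6: 186 on hand, pool $2,832.11 (≈ $15.2264 each)
After Aug 7: 494 on hand, pool $6,050.71 (≈ $12.2484 each)
Aug 8, sell 263: 263/494 × $6,050.71 → $3,221.32
After Aug 10: 348 on hand, pool $4,549.29 (≈ $13.0727 each)
After Aug 11: 726 on hand, pool $9,406.59 (≈ $12.9567 each)
After Aug 14: 1056 on hand, pool $13,531.59 (≈ $12.8140 each)
Aug 16, sell 770: 770/1056 × $13,531.59 → $9,866.78
Aug 17, sell 231: 231/286 × $3,664.81 → $2,960.03
Total COGS = $2,773.29 + $3,221.32 + $9,866.78 + $2,960.03 = $18,821.42
Ending inventory (cost pool remaining) = $704.78
Check: goods available $19,526.20 = COGS $18,821.42 + ending $704.78

Ending inventory = $704.78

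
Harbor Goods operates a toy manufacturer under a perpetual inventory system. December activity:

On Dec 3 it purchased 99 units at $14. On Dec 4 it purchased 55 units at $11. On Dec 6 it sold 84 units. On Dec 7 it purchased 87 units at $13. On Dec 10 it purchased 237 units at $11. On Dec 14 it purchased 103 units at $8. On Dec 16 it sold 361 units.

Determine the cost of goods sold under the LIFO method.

Dec 6, 84 sold [LIFO — newest first]: 55 @ $11 + 29 @ $14 = $1,011
Dec 16, 361 sold [LIFO — newest first]: 103 @ $8 + 237 @ $11 + 21 @ $13 = $3,704
Total COGS = $1,011 + $3,704 = $4,715
Ending inventory: 70 @ $14 + 66 @ $13 = $1,838

COGS = $4,715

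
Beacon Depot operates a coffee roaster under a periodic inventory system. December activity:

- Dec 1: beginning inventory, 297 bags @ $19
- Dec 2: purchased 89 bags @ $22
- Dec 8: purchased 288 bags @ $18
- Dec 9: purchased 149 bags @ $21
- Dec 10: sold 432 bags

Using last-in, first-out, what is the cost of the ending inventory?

Dec 10, 432 sold [LIFO — newest first]: 149 @ $21 + 283 @ $18 = $8,223
Ending inventory: 297 @ $19 + 89 @ $22 + 5 @ $18 = $7,691

Ending inventory = $7,691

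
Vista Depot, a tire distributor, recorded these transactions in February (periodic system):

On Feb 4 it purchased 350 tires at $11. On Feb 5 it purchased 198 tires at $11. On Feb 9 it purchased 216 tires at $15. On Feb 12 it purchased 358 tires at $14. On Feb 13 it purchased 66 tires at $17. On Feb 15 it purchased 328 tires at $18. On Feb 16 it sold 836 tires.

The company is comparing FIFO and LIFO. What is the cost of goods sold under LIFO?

COGS = $13,298

FIFO COGS: 350 @ $11 + 198 @ $11 + 216 @ $15 + 72 @ $14 = $10,276
LIFO COGS: 328 @ $18 + 66 @ $17 + 358 @ $14 + 84 @ $15 = $13,298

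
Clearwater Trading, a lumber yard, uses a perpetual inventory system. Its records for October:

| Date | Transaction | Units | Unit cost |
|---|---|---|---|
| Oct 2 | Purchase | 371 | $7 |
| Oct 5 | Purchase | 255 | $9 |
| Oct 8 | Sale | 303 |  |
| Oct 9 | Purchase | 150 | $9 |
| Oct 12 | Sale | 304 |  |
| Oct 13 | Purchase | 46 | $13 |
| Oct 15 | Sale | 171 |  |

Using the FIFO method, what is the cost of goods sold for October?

Oct 8, 303 sold [FIFO — oldest first]: 303 @ $7 = $2,121
Oct 12, 304 sold [FIFO — oldest first]: 68 @ $7 + 236 @ $9 = $2,600
Oct 15, 171 sold [FIFO — oldest first]: 19 @ $9 + 150 @ $9 + 2 @ $13 = $1,547
Total COGS = $2,121 + $2,600 + $1,547 = $6,268
Ending inventory: 44 @ $13 = $572

COGS = $6,268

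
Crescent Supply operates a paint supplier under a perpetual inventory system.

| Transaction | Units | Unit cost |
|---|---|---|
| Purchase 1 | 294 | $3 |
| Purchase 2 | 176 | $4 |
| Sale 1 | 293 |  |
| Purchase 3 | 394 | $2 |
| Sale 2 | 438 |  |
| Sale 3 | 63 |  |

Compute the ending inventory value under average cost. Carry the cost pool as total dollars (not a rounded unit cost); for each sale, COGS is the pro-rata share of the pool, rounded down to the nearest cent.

After Purchase 1: 294 on hand, pool $882.00 (≈ $3.0000 each)
After Purchase 2: 470 on hand, pool $1,586.00 (≈ $3.3745 each)
Sale 1, sell 293: 293/470 × $1,586.00 → $988.71
After Purchase 3: 571 on hand, pool $1,385.29 (≈ $2.4261 each)
Sale 2, sell 438: 438/571 × $1,385.29 → $1,062.62
Sale 3, sell 63: 63/133 × $322.67 → $152.84
Total COGS = $988.71 + $1,062.62 + $152.84 = $2,204.17
Ending inventory (cost pool remaining) = $169.83
Check: goods available $2,374.00 = COGS $2,204.17 + ending $169.83

Ending inventory = $169.83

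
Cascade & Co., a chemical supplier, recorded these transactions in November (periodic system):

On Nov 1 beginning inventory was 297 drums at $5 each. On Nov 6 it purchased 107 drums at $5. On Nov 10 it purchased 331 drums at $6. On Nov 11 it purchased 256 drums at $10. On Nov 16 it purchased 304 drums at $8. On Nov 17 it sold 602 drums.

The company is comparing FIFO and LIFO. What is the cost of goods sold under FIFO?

COGS = $3,208

FIFO COGS: 297 @ $5 + 107 @ $5 + 198 @ $6 = $3,208
LIFO COGS: 304 @ $8 + 256 @ $10 + 42 @ $6 = $5,244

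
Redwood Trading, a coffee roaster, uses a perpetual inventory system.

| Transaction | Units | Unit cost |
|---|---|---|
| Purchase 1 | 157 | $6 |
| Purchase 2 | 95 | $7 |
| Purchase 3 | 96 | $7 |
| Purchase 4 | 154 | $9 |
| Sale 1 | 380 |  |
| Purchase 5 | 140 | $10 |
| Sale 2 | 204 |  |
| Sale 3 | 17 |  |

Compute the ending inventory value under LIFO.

Ending inventory = $246

Sale 1 (380) [LIFO — newest first]: 154 @ $9 + 96 @ $7 + 95 @ $7 + 35 @ $6 = $2,933
Sale 2 (204) [LIFO — newest first]: 140 @ $10 + 64 @ $6 = $1,784
Sale 3 (17) [LIFO — newest first]: 17 @ $6 = $102
Total COGS = $2,933 + $1,784 + $102 = $4,819
Ending inventory: 41 @ $6 = $246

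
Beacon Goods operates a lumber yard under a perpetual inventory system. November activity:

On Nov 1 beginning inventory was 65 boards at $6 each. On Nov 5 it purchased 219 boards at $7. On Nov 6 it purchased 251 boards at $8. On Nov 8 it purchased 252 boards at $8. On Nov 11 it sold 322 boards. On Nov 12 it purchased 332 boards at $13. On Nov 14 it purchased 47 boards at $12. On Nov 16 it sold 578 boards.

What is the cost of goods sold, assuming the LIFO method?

COGS = $9,030

Nov 11, 322 sold [LIFO — newest first]: 252 @ $8 + 70 @ $8 = $2,576
Nov 16, 578 sold [LIFO — newest first]: 47 @ $12 + 332 @ $13 + 181 @ $8 + 18 @ $7 = $6,454
Total COGS = $2,576 + $6,454 = $9,030
Ending inventory: 65 @ $6 + 201 @ $7 = $1,797
Check: goods available $10,827 = COGS $9,030 + ending $1,797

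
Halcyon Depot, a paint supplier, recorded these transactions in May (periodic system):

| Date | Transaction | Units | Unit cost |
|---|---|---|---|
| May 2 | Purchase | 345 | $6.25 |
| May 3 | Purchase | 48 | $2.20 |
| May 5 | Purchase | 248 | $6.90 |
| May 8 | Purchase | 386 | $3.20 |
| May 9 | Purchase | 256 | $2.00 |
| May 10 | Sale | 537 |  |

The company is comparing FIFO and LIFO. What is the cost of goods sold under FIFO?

FIFO COGS: 345 @ $6.25 + 48 @ $2.20 + 144 @ $6.90 = $3,255.45
LIFO COGS: 256 @ $2.00 + 281 @ $3.20 = $1,411.20

COGS = $3,255.45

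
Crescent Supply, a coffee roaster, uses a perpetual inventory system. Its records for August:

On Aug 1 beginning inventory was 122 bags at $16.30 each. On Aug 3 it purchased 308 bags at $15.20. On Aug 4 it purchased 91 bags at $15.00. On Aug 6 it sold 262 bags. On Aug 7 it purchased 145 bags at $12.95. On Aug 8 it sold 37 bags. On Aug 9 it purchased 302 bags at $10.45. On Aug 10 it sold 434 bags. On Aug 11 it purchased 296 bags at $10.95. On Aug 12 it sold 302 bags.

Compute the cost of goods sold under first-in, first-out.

Aug 6, 262 sold [FIFO — oldest first]: 122 @ $16.30 + 140 @ $15.20 = $4,116.60
Aug 8, 37 sold [FIFO — oldest first]: 37 @ $15.20 = $562.40
Aug 10, 434 sold [FIFO — oldest first]: 131 @ $15.20 + 91 @ $15.00 + 145 @ $12.95 + 67 @ $10.45 = $5,934.10
Aug 12, 302 sold [FIFO — oldest first]: 235 @ $10.45 + 67 @ $10.95 = $3,189.40
Total COGS = $4,116.60 + $562.40 + $5,934.10 + $3,189.40 = $13,802.50
Ending inventory: 229 @ $10.95 = $2,507.55

COGS = $13,802.50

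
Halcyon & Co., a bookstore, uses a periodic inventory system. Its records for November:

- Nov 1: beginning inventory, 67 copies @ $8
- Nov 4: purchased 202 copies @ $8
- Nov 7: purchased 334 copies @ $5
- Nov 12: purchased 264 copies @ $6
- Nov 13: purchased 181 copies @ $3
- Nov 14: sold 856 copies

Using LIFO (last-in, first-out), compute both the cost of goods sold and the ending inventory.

Nov 14, 856 sold [LIFO — newest first]: 181 @ $3 + 264 @ $6 + 334 @ $5 + 77 @ $8 = $4,413
Ending inventory: 67 @ $8 + 125 @ $8 = $1,536
Check: goods available $5,949 = COGS $4,413 + ending $1,536

COGS = $4,413; ending inventory = $1,536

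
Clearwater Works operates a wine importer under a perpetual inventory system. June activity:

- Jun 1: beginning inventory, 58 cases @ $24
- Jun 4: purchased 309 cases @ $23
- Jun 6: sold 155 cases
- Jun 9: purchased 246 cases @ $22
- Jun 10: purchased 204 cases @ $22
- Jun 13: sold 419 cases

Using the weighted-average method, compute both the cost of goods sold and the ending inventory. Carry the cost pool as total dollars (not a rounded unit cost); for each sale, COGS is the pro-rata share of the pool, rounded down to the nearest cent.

COGS = $12,962.88; ending inventory = $5,436.12

After Jun 1: 58 on hand, pool $1,392.00 (≈ $24.0000 each)
After Jun 4: 367 on hand, pool $8,499.00 (≈ $23.1580 each)
Jun 6, sell 155: 155/367 × $8,499.00 → $3,589.49
After Jun 9: 458 on hand, pool $10,321.51 (≈ $22.5360 each)
After Jun 10: 662 on hand, pool $14,809.51 (≈ $22.3709 each)
Jun 13, sell 419: 419/662 × $14,809.51 → $9,373.39
Total COGS = $3,589.49 + $9,373.39 = $12,962.88
Ending inventory (cost pool remaining) = $5,436.12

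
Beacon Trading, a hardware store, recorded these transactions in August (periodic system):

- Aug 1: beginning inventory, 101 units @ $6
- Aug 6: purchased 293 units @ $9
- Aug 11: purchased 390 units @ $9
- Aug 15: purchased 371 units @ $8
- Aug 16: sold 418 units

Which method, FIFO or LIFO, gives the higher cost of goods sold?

FIFO

FIFO COGS: 101 @ $6 + 293 @ $9 + 24 @ $9 = $3,459
LIFO COGS: 371 @ $8 + 47 @ $9 = $3,391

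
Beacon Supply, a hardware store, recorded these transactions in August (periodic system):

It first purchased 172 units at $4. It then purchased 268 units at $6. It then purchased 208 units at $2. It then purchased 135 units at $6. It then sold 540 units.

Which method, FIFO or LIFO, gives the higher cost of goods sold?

FIFO

FIFO COGS: 172 @ $4 + 268 @ $6 + 100 @ $2 = $2,496
LIFO COGS: 135 @ $6 + 208 @ $2 + 197 @ $6 = $2,408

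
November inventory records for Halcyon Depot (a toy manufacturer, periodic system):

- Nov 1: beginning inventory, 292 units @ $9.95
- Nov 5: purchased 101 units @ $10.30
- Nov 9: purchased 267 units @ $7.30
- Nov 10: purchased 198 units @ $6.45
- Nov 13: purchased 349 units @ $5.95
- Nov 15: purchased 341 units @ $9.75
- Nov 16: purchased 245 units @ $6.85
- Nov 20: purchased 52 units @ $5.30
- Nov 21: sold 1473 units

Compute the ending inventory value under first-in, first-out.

Nov 21, 1473 sold [FIFO — oldest first]: 292 @ $9.95 + 101 @ $10.30 + 267 @ $7.30 + 198 @ $6.45 + 349 @ $5.95 + 266 @ $9.75 = $11,841.95
Ending inventory: 75 @ $9.75 + 245 @ $6.85 + 52 @ $5.30 = $2,685.10

Ending inventory = $2,685.10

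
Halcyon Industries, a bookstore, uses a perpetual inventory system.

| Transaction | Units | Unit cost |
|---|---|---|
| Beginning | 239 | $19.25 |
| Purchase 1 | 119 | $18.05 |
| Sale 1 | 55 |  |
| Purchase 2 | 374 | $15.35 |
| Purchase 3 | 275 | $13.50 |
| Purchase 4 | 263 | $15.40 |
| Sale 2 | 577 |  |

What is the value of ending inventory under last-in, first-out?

Sale 1 (55) [LIFO — newest first]: 55 @ $18.05 = $992.75
Sale 2 (577) [LIFO — newest first]: 263 @ $15.40 + 275 @ $13.50 + 39 @ $15.35 = $8,361.35
Total COGS = $992.75 + $8,361.35 = $9,354.10
Ending inventory: 239 @ $19.25 + 64 @ $18.05 + 335 @ $15.35 = $10,898.20

Ending inventory = $10,898.20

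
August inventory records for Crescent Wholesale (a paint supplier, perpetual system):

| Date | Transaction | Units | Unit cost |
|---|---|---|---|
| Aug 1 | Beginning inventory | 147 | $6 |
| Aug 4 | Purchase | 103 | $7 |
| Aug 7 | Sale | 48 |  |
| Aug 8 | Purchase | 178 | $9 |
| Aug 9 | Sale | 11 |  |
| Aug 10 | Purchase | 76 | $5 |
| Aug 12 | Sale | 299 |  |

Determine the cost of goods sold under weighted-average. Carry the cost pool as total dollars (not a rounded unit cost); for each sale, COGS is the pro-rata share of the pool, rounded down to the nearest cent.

After Aug 1: 147 on hand, pool $882.00 (≈ $6.0000 each)
After Aug 4: 250 on hand, pool $1,603.00 (≈ $6.4120 each)
Aug 7, sell 48: 48/250 × $1,603.00 → $307.77
After Aug 8: 380 on hand, pool $2,897.23 (≈ $7.6243 each)
Aug 9, sell 11: 11/380 × $2,897.23 → $83.86
After Aug 10: 445 on hand, pool $3,193.37 (≈ $7.1761 each)
Aug 12, sell 299: 299/445 × $3,193.37 → $2,145.65
Total COGS = $307.77 + $83.86 + $2,145.65 = $2,537.28
Ending inventory (cost pool remaining) = $1,047.72

COGS = $2,537.28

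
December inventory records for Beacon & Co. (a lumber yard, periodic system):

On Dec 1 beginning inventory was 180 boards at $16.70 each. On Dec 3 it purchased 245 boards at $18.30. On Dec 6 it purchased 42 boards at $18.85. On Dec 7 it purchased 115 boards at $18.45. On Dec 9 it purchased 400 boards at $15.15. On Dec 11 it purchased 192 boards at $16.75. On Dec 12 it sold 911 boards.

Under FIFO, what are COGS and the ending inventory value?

Dec 12, 911 sold [FIFO — oldest first]: 180 @ $16.70 + 245 @ $18.30 + 42 @ $18.85 + 115 @ $18.45 + 329 @ $15.15 = $15,387.30
Ending inventory: 71 @ $15.15 + 192 @ $16.75 = $4,291.65

COGS = $15,387.30; ending inventory = $4,291.65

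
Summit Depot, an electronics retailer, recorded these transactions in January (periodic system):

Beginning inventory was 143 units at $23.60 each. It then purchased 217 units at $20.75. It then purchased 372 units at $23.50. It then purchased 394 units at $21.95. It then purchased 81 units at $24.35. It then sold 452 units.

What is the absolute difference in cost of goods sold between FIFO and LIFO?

FIFO COGS: 143 @ $23.60 + 217 @ $20.75 + 92 @ $23.50 = $10,039.55
LIFO COGS: 81 @ $24.35 + 371 @ $21.95 = $10,115.80
Difference = |$10,039.55 − $10,115.80| = $76.25

$76.25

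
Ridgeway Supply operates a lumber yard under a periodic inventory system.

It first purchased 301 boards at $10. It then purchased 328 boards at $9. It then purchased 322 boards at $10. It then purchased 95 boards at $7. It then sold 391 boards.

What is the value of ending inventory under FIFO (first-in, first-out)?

Sale 1 (391) [FIFO — oldest first]: 301 @ $10 + 90 @ $9 = $3,820
Ending inventory: 238 @ $9 + 322 @ $10 + 95 @ $7 = $6,027
Check: goods available $9,847 = COGS $3,820 + ending $6,027

Ending inventory = $6,027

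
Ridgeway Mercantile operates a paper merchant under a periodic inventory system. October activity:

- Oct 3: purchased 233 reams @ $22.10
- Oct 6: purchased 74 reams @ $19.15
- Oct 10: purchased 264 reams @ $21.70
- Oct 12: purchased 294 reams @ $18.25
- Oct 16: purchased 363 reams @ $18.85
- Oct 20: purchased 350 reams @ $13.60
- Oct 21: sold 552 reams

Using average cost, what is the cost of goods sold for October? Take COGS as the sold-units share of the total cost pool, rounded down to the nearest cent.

Oct 21, sell 552: 552/1578 × $29,263.25 → $10,236.57
Ending inventory (cost pool remaining) = $19,026.68

COGS = $10,236.57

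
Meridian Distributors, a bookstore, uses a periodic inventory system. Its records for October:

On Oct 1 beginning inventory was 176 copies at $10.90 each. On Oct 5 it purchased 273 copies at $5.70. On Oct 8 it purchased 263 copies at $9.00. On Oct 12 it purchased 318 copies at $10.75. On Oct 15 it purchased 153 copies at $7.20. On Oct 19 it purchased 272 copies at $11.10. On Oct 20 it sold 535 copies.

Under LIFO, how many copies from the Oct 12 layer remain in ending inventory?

208

Oct 20, 535 sold [LIFO — newest first]: 272 @ $11.10 + 153 @ $7.20 + 110 @ $10.75 = $5,303.30
Ending inventory: 176 @ $10.90 + 273 @ $5.70 + 263 @ $9.00 + 208 @ $10.75 = $8,077.50
Check: goods available $13,380.80 = COGS $5,303.30 + ending $8,077.50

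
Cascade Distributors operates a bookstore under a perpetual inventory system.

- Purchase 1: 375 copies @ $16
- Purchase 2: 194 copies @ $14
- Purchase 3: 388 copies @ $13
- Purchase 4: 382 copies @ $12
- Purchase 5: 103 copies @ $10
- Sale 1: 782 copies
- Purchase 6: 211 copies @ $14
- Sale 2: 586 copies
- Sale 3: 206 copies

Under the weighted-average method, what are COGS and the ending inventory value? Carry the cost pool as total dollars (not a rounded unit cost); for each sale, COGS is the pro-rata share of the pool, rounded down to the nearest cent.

COGS = $21,255.78; ending inventory = $1,072.22

After Purchase 1: 375 on hand, pool $6,000.00 (≈ $16.0000 each)
After Purchase 2: 569 on hand, pool $8,716.00 (≈ $15.3181 each)
After Purchase 3: 957 on hand, pool $13,760.00 (≈ $14.3783 each)
After Purchase 4: 1339 on hand, pool $18,344.00 (≈ $13.6998 each)
After Purchase 5: 1442 on hand, pool $19,374.00 (≈ $13.4355 each)
Sale 1, sell 782: 782/1442 × $19,374.00 → $10,506.56
After Purchase 6: 871 on hand, pool $11,821.44 (≈ $13.5723 each)
Sale 2, sell 586: 586/871 × $11,821.44 → $7,953.34
Sale 3, sell 206: 206/285 × $3,868.10 → $2,795.88
Total COGS = $10,506.56 + $7,953.34 + $2,795.88 = $21,255.78
Ending inventory (cost pool remaining) = $1,072.22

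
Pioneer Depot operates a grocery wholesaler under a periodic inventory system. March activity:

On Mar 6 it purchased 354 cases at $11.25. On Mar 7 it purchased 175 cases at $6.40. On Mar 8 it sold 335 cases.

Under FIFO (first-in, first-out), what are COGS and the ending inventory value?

Mar 8, 335 sold [FIFO — oldest first]: 335 @ $11.25 = $3,768.75
Ending inventory: 19 @ $11.25 + 175 @ $6.40 = $1,333.75
Check: goods available $5,102.50 = COGS $3,768.75 + ending $1,333.75

COGS = $3,768.75; ending inventory = $1,333.75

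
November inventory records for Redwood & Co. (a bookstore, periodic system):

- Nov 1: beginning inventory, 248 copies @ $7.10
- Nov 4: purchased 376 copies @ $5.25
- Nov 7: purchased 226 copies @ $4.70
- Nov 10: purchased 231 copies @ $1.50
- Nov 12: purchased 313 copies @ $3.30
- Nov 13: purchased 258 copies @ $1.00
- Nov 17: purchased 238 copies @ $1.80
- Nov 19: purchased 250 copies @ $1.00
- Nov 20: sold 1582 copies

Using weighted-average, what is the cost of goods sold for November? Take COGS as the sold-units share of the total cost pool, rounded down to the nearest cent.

Nov 20, sell 1582: 1582/2140 × $7,112.80 → $5,258.15
Ending inventory (cost pool remaining) = $1,854.65
Check: goods available $7,112.80 = COGS $5,258.15 + ending $1,854.65

COGS = $5,258.15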